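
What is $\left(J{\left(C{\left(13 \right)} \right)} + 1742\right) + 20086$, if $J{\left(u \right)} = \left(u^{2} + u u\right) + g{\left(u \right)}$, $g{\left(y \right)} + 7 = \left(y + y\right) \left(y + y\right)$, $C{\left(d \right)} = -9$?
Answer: $22307$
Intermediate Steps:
$g{\left(y \right)} = -7 + 4 y^{2}$ ($g{\left(y \right)} = -7 + \left(y + y\right) \left(y + y\right) = -7 + 2 y 2 y = -7 + 4 y^{2}$)
$J{\left(u \right)} = -7 + 6 u^{2}$ ($J{\left(u \right)} = \left(u^{2} + u u\right) + \left(-7 + 4 u^{2}\right) = \left(u^{2} + u^{2}\right) + \left(-7 + 4 u^{2}\right) = 2 u^{2} + \left(-7 + 4 u^{2}\right) = -7 + 6 u^{2}$)
$\left(J{\left(C{\left(13 \right)} \right)} + 1742\right) + 20086 = \left(\left(-7 + 6 \left(-9\right)^{2}\right) + 1742\right) + 20086 = \left(\left(-7 + 6 \cdot 81\right) + 1742\right) + 20086 = \left(\left(-7 + 486\right) + 1742\right) + 20086 = \left(479 + 1742\right) + 20086 = 2221 + 20086 = 22307$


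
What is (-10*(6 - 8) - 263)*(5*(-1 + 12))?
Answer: -13365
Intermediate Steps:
(-10*(6 - 8) - 263)*(5*(-1 + 12)) = (-10*(-2) - 263)*(5*11) = (20 - 263)*55 = -243*55 = -13365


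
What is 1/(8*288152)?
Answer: 1/2305216 ≈ 4.3380e-7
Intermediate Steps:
1/(8*288152) = 1/2305216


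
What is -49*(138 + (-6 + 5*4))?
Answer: -7448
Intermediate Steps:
-49*(138 + (-6 + 5*4)) = -49*(138 + (-6 + 20)) = -49*(138 + 14) = -49*152 = -7448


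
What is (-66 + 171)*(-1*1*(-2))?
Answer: 210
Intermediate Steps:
(-66 + 171)*(-1*1*(-2)) = 105*(-1*(-2)) = 105*2 = 210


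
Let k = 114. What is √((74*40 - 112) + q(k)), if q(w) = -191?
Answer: √2657 ≈ 51.546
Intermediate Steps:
√((74*40 - 112) + q(k)) = √((74*40 - 112) - 191) = √((2960 - 112) - 191) = √(2848 - 191) = √2657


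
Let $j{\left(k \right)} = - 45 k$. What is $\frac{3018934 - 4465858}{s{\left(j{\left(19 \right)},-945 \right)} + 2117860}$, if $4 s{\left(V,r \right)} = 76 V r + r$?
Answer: $- \frac{5787696}{69876595} \approx -0.082827$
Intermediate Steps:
$s{\left(V,r \right)} = \frac{r}{4} + 19 V r$ ($s{\left(V,r \right)} = \frac{76 V r + r}{4} = \frac{r + 76 V r}{4} = \frac{r}{4} + 19 V r$)
$\frac{3018934 - 4465858}{s{\left(j{\left(19 \right)},-945 \right)} + 2117860} = \frac{3018934 - 4465858}{\frac{1}{4} \left(-945\right) \left(1 + 76 \left(\left(-45\right) 19\right)\right) + 2117860} = - \frac{1446924}{\frac{1}{4} \left(-945\right) \left(1 + 76 \left(-855\right)\right) + 2117860} = - \frac{1446924}{\frac{1}{4} \left(-945\right) \left(1 - 64980\right) + 2117860} = - \frac{1446924}{\frac{1}{4} \left(-945\right) \left(-64979\right) + 2117860} = - \frac{1446924}{\frac{61405155}{4} + 2117860} = - \frac{1446924}{\frac{69876595}{4}} = \left(-1446924\right) \frac{4}{69876595} = - \frac{5787696}{69876595}$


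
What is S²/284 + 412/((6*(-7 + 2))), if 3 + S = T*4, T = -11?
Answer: -25369/4260 ≈ -5.9552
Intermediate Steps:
S = -47 (S = -3 - 11*4 = -3 - 44 = -47)
S²/284 + 412/((6*(-7 + 2))) = (-47)²/284 + 412/((6*(-7 + 2))) = 2209*(1/284) + 412/((6*(-5))) = 2209/284 + 412/(-30) = 2209/284 + 412*(-1/30) = 2209/284 - 206/15 = -25369/4260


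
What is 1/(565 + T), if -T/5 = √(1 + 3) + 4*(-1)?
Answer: 1/575 ≈ 0.0017391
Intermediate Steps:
T = 10 (T = -5*(√(1 + 3) + 4*(-1)) = -5*(√4 - 4) = -5*(2 - 4) = -5*(-2) = 10)
1/(565 + T) = 1/(565 + 10) = 1/575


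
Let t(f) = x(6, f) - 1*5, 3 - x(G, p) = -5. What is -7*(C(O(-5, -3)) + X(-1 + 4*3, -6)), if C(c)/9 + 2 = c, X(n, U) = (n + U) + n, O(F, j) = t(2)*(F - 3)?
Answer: 1526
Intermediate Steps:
x(G, p) = 8 (x(G, p) = 3 - 1*(-5) = 3 + 5 = 8)
t(f) = 3 (t(f) = 8 - 1*5 = 8 - 5 = 3)
O(F, j) = -9 + 3*F (O(F, j) = 3*(F - 3) = 3*(-3 + F) = -9 + 3*F)
X(n, U) = U + 2*n (X(n, U) = (U + n) + n = U + 2*n)
C(c) = -18 + 9*c
-7*(C(O(-5, -3)) + X(-1 + 4*3, -6)) = -7*((-18 + 9*(-9 + 3*(-5))) + (-6 + 2*(-1 + 4*3))) = -7*((-18 + 9*(-9 - 15)) + (-6 + 2*(-1 + 12))) = -7*((-18 + 9*(-24)) + (-6 + 2*11)) = -7*((-18 - 216) + (-6 + 22)) = -7*(-234 + 16) = -7*(-218) = 1526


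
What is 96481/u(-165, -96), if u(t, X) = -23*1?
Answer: -96481/23 ≈ -4194.8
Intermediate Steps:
u(t, X) = -23
96481/u(-165, -96) = 96481/(-23) = 96481*(-1/23) = -96481/23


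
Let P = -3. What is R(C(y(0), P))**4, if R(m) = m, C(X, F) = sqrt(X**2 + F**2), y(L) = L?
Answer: 81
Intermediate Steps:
C(X, F) = sqrt(F**2 + X**2)
R(C(y(0), P))**4 = (sqrt((-3)**2 + 0**2))**4 = (sqrt(9 + 0))**4 = (sqrt(9))**4 = 3**4 = 81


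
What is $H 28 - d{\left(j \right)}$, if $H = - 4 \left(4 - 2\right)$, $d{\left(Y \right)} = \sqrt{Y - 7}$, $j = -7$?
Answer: $-224 - i \sqrt{14} \approx -224.0 - 3.7417 i$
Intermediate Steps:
$d{\left(Y \right)} = \sqrt{-7 + Y}$
$H = -8$ ($H = \left(-4\right) 2 = -8$)
$H 28 - d{\left(j \right)} = \left(-8\right) 28 - \sqrt{-7 - 7} = -224 - \sqrt{-14} = -224 - i \sqrt{14}$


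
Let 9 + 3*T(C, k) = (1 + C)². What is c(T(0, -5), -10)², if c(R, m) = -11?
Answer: 121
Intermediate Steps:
T(C, k) = -3 + (1 + C)²/3
c(T(0, -5), -10)² = (-11)² = 121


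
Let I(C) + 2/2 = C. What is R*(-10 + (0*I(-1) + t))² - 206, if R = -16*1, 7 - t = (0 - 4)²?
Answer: -5982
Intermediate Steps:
I(C) = -1 + C
t = -9 (t = 7 - (0 - 4)² = 7 - 1*(-4)² = 7 - 1*16 = 7 - 16 = -9)
R = -16
R*(-10 + (0*I(-1) + t))² - 206 = -16*(-10 + (0*(-1 - 1) - 9))² - 206 = -16*(-10 + (0*(-2) - 9))² - 206 = -16*(-10 + (0 - 9))² - 206 = -16*(-10 - 9)² - 206 = -16*(-19)² - 206 = -16*361 - 206 = -5776 - 206 = -5982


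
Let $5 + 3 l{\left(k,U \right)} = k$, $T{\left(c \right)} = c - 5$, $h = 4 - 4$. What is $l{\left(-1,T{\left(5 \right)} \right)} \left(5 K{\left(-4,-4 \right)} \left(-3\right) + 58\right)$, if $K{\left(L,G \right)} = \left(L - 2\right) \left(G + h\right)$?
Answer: $604$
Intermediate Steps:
$h = 0$ ($h = 4 - 4 = 0$)
$T{\left(c \right)} = -5 + c$
$K{\left(L,G \right)} = G \left(-2 + L\right)$ ($K{\left(L,G \right)} = \left(L - 2\right) \left(G + 0\right) = \left(-2 + L\right) G = G \left(-2 + L\right)$)
$l{\left(k,U \right)} = - \frac{5}{3} + \frac{k}{3}$
$l{\left(-1,T{\left(5 \right)} \right)} \left(5 K{\left(-4,-4 \right)} \left(-3\right) + 58\right) = \left(- \frac{5}{3} + \frac{1}{3} \left(-1\right)\right) \left(5 \left(- 4 \left(-2 - 4\right)\right) \left(-3\right) + 58\right) = \left(- \frac{5}{3} - \frac{1}{3}\right) \left(5 \left(\left(-4\right) \left(-6\right)\right) \left(-3\right) + 58\right) = - 2 \left(5 \cdot 24 \left(-3\right) + 58\right) = - 2 \left(120 \left(-3\right) + 58\right) = - 2 \left(-360 + 58\right) = \left(-2\right) \left(-302\right) = 604$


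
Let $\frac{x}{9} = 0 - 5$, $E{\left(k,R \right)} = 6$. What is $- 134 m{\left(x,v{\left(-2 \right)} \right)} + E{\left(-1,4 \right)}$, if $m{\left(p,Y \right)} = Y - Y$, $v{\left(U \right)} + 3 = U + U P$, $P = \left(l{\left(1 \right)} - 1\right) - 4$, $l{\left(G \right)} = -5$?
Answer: $6$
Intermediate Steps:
$x = -45$ ($x = 9 \left(0 - 5\right) = 9 \left(-5\right) = -45$)
$P = -10$ ($P = \left(-5 - 1\right) - 4 = -6 - 4 = -10$)
$v{\left(U \right)} = -3 - 9 U$ ($v{\left(U \right)} = -3 + \left(U + U \left(-10\right)\right) = -3 + \left(U - 10 U\right) = -3 - 9 U$)
$m{\left(p,Y \right)} = 0$
$- 134 m{\left(x,v{\left(-2 \right)} \right)} + E{\left(-1,4 \right)} = \left(-134\right) 0 + 6 = 0 + 6 = 6$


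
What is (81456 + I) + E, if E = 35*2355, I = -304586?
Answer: -140705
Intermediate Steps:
E = 82425
(81456 + I) + E = (81456 - 304586) + 82425 = -223130 + 82425 = -140705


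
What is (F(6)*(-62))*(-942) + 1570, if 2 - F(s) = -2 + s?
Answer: -115238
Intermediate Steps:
F(s) = 4 - s (F(s) = 2 - (-2 + s) = 2 + (2 - s) = 4 - s)
(F(6)*(-62))*(-942) + 1570 = ((4 - 1*6)*(-62))*(-942) + 1570 = ((4 - 6)*(-62))*(-942) + 1570 = -2*(-62)*(-942) + 1570 = 124*(-942) + 1570 = -116808 + 1570 = -115238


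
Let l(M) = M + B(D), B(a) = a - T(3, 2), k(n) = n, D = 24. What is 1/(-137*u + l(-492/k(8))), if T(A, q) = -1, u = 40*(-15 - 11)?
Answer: 2/284887 ≈ 7.0203e-6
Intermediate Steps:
u = -1040 (u = 40*(-26) = -1040)
B(a) = 1 + a (B(a) = a - 1*(-1) = a + 1 = 1 + a)
l(M) = 25 + M (l(M) = M + (1 + 24) = M + 25 = 25 + M)
1/(-137*u + l(-492/k(8))) = 1/(-137*(-1040) + (25 - 492/8)) = 1/(142480 + (25 - 492*⅛)) = 1/(142480 + (25 - 123/2)) = 1/(142480 - 73/2) = 1/(284887/2) = 2/284887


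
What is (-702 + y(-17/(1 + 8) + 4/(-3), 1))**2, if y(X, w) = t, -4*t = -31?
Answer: 7711729/16 ≈ 4.8198e+5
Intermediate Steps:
t = 31/4 (t = -1/4*(-31) = 31/4 ≈ 7.7500)
y(X, w) = 31/4
(-702 + y(-17/(1 + 8) + 4/(-3), 1))**2 = (-702 + 31/4)**2 = (-2777/4)**2 = 7711729/16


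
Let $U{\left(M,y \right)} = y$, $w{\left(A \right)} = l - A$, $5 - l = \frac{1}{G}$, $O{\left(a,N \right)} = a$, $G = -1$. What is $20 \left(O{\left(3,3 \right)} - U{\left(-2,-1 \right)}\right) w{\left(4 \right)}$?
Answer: $160$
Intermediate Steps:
$l = 6$ ($l = 5 - \frac{1}{-1} = 5 - -1 = 5 + 1 = 6$)
$w{\left(A \right)} = 6 - A$
$20 \left(O{\left(3,3 \right)} - U{\left(-2,-1 \right)}\right) w{\left(4 \right)} = 20 \left(3 - -1\right) \left(6 - 4\right) = 20 \left(3 + 1\right) \left(6 - 4\right) = 20 \cdot 4 \cdot 2 = 80 \cdot 2 = 160$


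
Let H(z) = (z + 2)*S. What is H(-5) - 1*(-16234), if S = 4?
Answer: 16222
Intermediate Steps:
H(z) = 8 + 4*z (H(z) = (z + 2)*4 = (2 + z)*4 = 8 + 4*z)
H(-5) - 1*(-16234) = (8 + 4*(-5)) - 1*(-16234) = (8 - 20) + 16234 = -12 + 16234 = 16222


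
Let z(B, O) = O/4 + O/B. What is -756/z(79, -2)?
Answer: 119448/83 ≈ 1439.1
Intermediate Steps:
z(B, O) = O/4 + O/B (z(B, O) = O*(1/4) + O/B = O/4 + O/B)
-756/z(79, -2) = -756/((1/4)*(-2) - 2/79) = -756/(-1/2 - 2*1/79) = -756/(-1/2 - 2/79) = -756/(-83/158) = -756*(-158/83) = 119448/83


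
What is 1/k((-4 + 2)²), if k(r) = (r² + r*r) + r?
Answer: 1/36 ≈ 0.027778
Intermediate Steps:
k(r) = r + 2*r² (k(r) = (r² + r²) + r = 2*r² + r = r + 2*r²)
1/k((-4 + 2)²) = 1/((-4 + 2)²*(1 + 2*(-4 + 2)²)) = 1/((-2)²*(1 + 2*(-2)²)) = 1/(4*(1 + 2*4)) = 1/(4*(1 + 8)) = 1/(4*9) = 1/36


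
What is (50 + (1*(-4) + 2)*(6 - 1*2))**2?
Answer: 1764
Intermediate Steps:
(50 + (1*(-4) + 2)*(6 - 1*2))**2 = (50 + (-4 + 2)*(6 - 2))**2 = (50 - 2*4)**2 = (50 - 8)**2 = 42**2 = 1764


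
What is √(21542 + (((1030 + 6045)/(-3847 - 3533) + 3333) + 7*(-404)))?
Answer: √1334138237/246 ≈ 148.48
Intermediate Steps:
√(21542 + (((1030 + 6045)/(-3847 - 3533) + 3333) + 7*(-404))) = √(21542 + ((7075/(-7380) + 3333) - 2828)) = √(21542 + ((7075*(-1/7380) + 3333) - 2828)) = √(21542 + ((-1415/1476 + 3333) - 2828)) = √(21542 + (4918093/1476 - 2828)) = √(21542 + 743965/1476) = √(32539957/1476) = √1334138237/246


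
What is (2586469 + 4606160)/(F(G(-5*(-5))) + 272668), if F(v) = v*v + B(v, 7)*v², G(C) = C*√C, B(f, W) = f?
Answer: 7192629/2241418 ≈ 3.2090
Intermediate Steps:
G(C) = C^(3/2)
F(v) = v² + v³ (F(v) = v*v + v*v² = v² + v³)
(2586469 + 4606160)/(F(G(-5*(-5))) + 272668) = (2586469 + 4606160)/(((-5*(-5))^(3/2))²*(1 + (-5*(-5))^(3/2)) + 272668) = 7192629/((25^(3/2))²*(1 + 25^(3/2)) + 272668) = 7192629/(125²*(1 + 125) + 272668) = 7192629/(15625*126 + 272668) = 7192629/(1968750 + 272668) = 7192629/2241418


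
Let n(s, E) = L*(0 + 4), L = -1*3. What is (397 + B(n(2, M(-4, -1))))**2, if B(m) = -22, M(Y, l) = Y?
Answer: 140625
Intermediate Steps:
L = -3
n(s, E) = -12 (n(s, E) = -3*(0 + 4) = -3*4 = -12)
(397 + B(n(2, M(-4, -1))))**2 = (397 - 22)**2 = 375**2 = 140625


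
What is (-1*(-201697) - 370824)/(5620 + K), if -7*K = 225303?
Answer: 1183889/185963 ≈ 6.3663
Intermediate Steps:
K = -225303/7 (K = -1/7*225303 = -225303/7 ≈ -32186.)
(-1*(-201697) - 370824)/(5620 + K) = (-1*(-201697) - 370824)/(5620 - 225303/7) = (201697 - 370824)/(-185963/7) = -169127*(-7/185963) = 1183889/185963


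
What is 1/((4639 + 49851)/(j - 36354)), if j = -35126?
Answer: -7148/5449 ≈ -1.3118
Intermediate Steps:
1/((4639 + 49851)/(j - 36354)) = 1/((4639 + 49851)/(-35126 - 36354)) = 1/(54490/(-71480)) = 1/(54490*(-1/71480)) = 1/(-5449/7148) = -7148/5449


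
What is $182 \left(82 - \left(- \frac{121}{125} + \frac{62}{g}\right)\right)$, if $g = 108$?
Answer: $\frac{50610469}{3375} \approx 14996.0$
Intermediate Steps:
$182 \left(82 - \left(- \frac{121}{125} + \frac{62}{g}\right)\right) = 182 \left(82 - \left(- \frac{121}{125} + \frac{31}{54}\right)\right) = 182 \left(82 - - \frac{2659}{6750}\right) = 182 \left(82 + \left(- \frac{31}{54} + \frac{121}{125}\right)\right) = 182 \left(82 + \frac{2659}{6750}\right) = 182 \cdot \frac{556159}{6750} = \frac{50610469}{3375}$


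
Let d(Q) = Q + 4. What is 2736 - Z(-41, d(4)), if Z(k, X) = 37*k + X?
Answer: 4245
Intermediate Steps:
d(Q) = 4 + Q
Z(k, X) = X + 37*k
2736 - Z(-41, d(4)) = 2736 - ((4 + 4) + 37*(-41)) = 2736 - (8 - 1517) = 2736 - 1*(-1509) = 2736 + 1509 = 4245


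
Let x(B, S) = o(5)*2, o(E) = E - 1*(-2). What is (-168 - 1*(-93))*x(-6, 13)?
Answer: -1050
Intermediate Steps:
o(E) = 2 + E (o(E) = E + 2 = 2 + E)
x(B, S) = 14 (x(B, S) = (2 + 5)*2 = 7*2 = 14)
(-168 - 1*(-93))*x(-6, 13) = (-168 - 1*(-93))*14 = (-168 + 93)*14 = -75*14 = -1050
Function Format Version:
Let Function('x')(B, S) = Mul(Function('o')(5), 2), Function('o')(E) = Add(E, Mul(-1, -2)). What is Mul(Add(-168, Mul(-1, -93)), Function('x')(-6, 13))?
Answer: -1050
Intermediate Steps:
Function('o')(E) = Add(2, E) (Function('o')(E) = Add(E, 2) = Add(2, E))
Function('x')(B, S) = 14 (Function('x')(B, S) = Mul(Add(2, 5), 2) = Mul(7, 2) = 14)
Mul(Add(-168, Mul(-1, -93)), Function('x')(-6, 13)) = Mul(Add(-168, Mul(-1, -93)), 14) = Mul(Add(-168, 93), 14) = Mul(-75, 14) = -1050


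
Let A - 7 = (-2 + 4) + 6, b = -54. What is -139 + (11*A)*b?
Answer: -9049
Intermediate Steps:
A = 15 (A = 7 + ((-2 + 4) + 6) = 7 + (2 + 6) = 7 + 8 = 15)
-139 + (11*A)*b = -139 + (11*15)*(-54) = -139 + 165*(-54) = -139 - 8910 = -9049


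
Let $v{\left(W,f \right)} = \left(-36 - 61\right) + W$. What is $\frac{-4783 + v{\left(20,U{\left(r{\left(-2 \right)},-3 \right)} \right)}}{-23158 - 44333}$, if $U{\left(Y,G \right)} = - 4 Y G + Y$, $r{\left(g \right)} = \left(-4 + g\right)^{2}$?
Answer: $\frac{540}{7499} \approx 0.07201$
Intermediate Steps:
$U{\left(Y,G \right)} = Y - 4 G Y$ ($U{\left(Y,G \right)} = - 4 G Y + Y = Y - 4 G Y$)
$v{\left(W,f \right)} = -97 + W$
$\frac{-4783 + v{\left(20,U{\left(r{\left(-2 \right)},-3 \right)} \right)}}{-23158 - 44333} = \frac{-4783 + \left(-97 + 20\right)}{-23158 - 44333} = \frac{-4783 - 77}{-67491} = \left(-4860\right) \left(- \frac{1}{67491}\right) = \frac{540}{7499}$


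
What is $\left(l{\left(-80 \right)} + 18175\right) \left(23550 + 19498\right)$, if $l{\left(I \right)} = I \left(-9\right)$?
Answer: $813391960$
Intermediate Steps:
$l{\left(I \right)} = - 9 I$
$\left(l{\left(-80 \right)} + 18175\right) \left(23550 + 19498\right) = \left(\left(-9\right) \left(-80\right) + 18175\right) \left(23550 + 19498\right) = \left(720 + 18175\right) 43048 = 18895 \cdot 43048 = 813391960$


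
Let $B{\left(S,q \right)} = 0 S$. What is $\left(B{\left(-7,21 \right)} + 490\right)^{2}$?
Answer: $240100$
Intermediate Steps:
$B{\left(S,q \right)} = 0$
$\left(B{\left(-7,21 \right)} + 490\right)^{2} = \left(0 + 490\right)^{2} = 490^{2} = 240100$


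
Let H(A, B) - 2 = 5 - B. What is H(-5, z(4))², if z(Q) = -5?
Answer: 144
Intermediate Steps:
H(A, B) = 7 - B (H(A, B) = 2 + (5 - B) = 7 - B)
H(-5, z(4))² = (7 - 1*(-5))² = (7 + 5)² = 12² = 144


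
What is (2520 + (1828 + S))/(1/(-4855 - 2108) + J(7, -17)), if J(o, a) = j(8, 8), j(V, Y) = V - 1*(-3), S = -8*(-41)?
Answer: 8139747/19148 ≈ 425.10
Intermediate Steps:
S = 328
j(V, Y) = 3 + V (j(V, Y) = V + 3 = 3 + V)
J(o, a) = 11 (J(o, a) = 3 + 8 = 11)
(2520 + (1828 + S))/(1/(-4855 - 2108) + J(7, -17)) = (2520 + (1828 + 328))/(1/(-4855 - 2108) + 11) = (2520 + 2156)/(1/(-6963) + 11) = 4676/(-1/6963 + 11) = 4676/(76592/6963) = 4676*(6963/76592) = 8139747/19148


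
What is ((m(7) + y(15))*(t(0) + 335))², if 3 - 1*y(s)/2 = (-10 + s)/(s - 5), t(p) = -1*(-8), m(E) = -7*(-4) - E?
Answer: 79530724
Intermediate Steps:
m(E) = 28 - E
t(p) = 8
y(s) = 6 - 2*(-10 + s)/(-5 + s) (y(s) = 6 - 2*(-10 + s)/(s - 5) = 6 - 2*(-10 + s)/(-5 + s))
((m(7) + y(15))*(t(0) + 335))² = (((28 - 1*7) + 2*(-5 + 2*15)/(-5 + 15))*(8 + 335))² = (((28 - 7) + 2*(-5 + 30)/10)*343)² = ((21 + 2*(⅒)*25)*343)² = ((21 + 5)*343)² = (26*343)² = 8918² = 79530724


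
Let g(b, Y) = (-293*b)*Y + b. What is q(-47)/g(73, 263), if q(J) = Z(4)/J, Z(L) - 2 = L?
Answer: 1/44064333 ≈ 2.2694e-8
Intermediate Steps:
Z(L) = 2 + L
g(b, Y) = b - 293*Y*b (g(b, Y) = -293*Y*b + b = b - 293*Y*b)
q(J) = 6/J (q(J) = (2 + 4)/J = 6/J)
q(-47)/g(73, 263) = (6/(-47))/((73*(1 - 293*263))) = (6*(-1/47))/((73*(1 - 77059))) = -6/(47*(73*(-77058))) = -6/47/(-5625234) = -6/47*(-1/5625234) = 1/44064333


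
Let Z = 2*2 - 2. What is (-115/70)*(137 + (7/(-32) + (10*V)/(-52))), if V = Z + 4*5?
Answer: -1268243/5824 ≈ -217.76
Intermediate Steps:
Z = 2 (Z = 4 - 2 = 2)
V = 22 (V = 2 + 4*5 = 2 + 20 = 22)
(-115/70)*(137 + (7/(-32) + (10*V)/(-52))) = (-115/70)*(137 + (7/(-32) + (10*22)/(-52))) = (-115*1/70)*(137 + (7*(-1/32) + 220*(-1/52))) = -23*(137 + (-7/32 - 55/13))/14 = -23*(137 - 1851/416)/14 = -23/14*55141/416 = -1268243/5824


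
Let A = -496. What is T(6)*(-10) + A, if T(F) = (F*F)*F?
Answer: -2656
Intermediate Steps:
T(F) = F**3 (T(F) = F**2*F = F**3)
T(6)*(-10) + A = 6**3*(-10) - 496 = 216*(-10) - 496 = -2160 - 496 = -2656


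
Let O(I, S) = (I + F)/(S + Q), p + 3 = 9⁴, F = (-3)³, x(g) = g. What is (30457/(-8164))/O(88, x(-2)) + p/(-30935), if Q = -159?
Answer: 148426244263/15405753740 ≈ 9.6345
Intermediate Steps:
F = -27
p = 6558 (p = -3 + 9⁴ = -3 + 6561 = 6558)
O(I, S) = (-27 + I)/(-159 + S) (O(I, S) = (I - 27)/(S - 159) = (-27 + I)/(-159 + S))
(30457/(-8164))/O(88, x(-2)) + p/(-30935) = (30457/(-8164))/(((-27 + 88)/(-159 - 2))) + 6558/(-30935) = (30457*(-1/8164))/((61/(-161))) + 6558*(-1/30935) = -30457/(8164*((-1/161*61))) - 6558/30935 = -30457/(8164*(-61/161)) - 6558/30935 = -30457/8164*(-161/61) - 6558/30935 = 4903577/498004 - 6558/30935 = 148426244263/15405753740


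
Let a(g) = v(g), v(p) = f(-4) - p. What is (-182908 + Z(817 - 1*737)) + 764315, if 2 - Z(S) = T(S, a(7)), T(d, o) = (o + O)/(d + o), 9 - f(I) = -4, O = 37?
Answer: 1162817/2 ≈ 5.8141e+5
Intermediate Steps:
f(I) = 13 (f(I) = 9 - 1*(-4) = 9 + 4 = 13)
v(p) = 13 - p
a(g) = 13 - g
T(d, o) = (37 + o)/(d + o) (T(d, o) = (o + 37)/(d + o) = (37 + o)/(d + o))
Z(S) = 2 - 43/(6 + S) (Z(S) = 2 - (37 + (13 - 1*7))/(S + (13 - 1*7)) = 2 - (37 + (13 - 7))/(S + (13 - 7)) = 2 - (37 + 6)/(S + 6) = 2 - 43/(6 + S))
(-182908 + Z(817 - 1*737)) + 764315 = (-182908 + (-31 + 2*(817 - 1*737))/(6 + (817 - 1*737))) + 764315 = (-182908 + (-31 + 2*(817 - 737))/(6 + (817 - 737))) + 764315 = (-182908 + (-31 + 2*80)/(6 + 80)) + 764315 = (-182908 + (-31 + 160)/86) + 764315 = (-182908 + (1/86)*129) + 764315 = (-182908 + 3/2) + 764315 = -365813/2 + 764315 = 1162817/2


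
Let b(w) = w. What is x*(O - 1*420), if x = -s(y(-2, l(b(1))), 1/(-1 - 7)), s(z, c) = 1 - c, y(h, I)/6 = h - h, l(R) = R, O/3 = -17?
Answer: 4239/8 ≈ 529.88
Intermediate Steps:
O = -51 (O = 3*(-17) = -51)
y(h, I) = 0 (y(h, I) = 6*(h - h) = 6*0 = 0)
x = -9/8 (x = -(1 - 1/(-1 - 7)) = -(1 - 1/(-8)) = -(1 - 1*(-1/8)) = -(1 + 1/8) = -1*9/8 = -9/8 ≈ -1.1250)
x*(O - 1*420) = -9*(-51 - 1*420)/8 = -9*(-51 - 420)/8 = -9/8*(-471) = 4239/8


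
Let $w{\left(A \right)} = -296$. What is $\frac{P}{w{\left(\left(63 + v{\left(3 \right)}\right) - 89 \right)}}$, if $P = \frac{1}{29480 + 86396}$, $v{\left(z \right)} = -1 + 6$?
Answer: $- \frac{1}{34299296} \approx -2.9155 \cdot 10^{-8}$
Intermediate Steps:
$v{\left(z \right)} = 5$
$P = \frac{1}{115876} \approx 8.6299 \cdot 10^{-6}$
$\frac{P}{w{\left(\left(63 + v{\left(3 \right)}\right) - 89 \right)}} = \frac{1}{115876 \left(-296\right)} = \frac{1}{115876} \left(- \frac{1}{296}\right) = - \frac{1}{34299296}$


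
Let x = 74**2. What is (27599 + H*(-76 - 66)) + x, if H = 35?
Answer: 28105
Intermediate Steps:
x = 5476
(27599 + H*(-76 - 66)) + x = (27599 + 35*(-76 - 66)) + 5476 = (27599 + 35*(-142)) + 5476 = (27599 - 4970) + 5476 = 22629 + 5476 = 28105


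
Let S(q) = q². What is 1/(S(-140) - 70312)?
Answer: -1/50712 ≈ -1.9719e-5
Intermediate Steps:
1/(S(-140) - 70312) = 1/((-140)² - 70312) = 1/(19600 - 70312) = 1/(-50712) = -1/50712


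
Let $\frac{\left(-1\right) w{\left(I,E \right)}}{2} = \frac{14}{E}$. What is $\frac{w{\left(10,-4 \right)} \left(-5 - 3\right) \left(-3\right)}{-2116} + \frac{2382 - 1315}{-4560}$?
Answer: $- \frac{755963}{2412240} \approx -0.31339$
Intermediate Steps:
$w{\left(I,E \right)} = - \frac{28}{E}$ ($w{\left(I,E \right)} = - 2 \frac{14}{E} = - \frac{28}{E}$)
$\frac{w{\left(10,-4 \right)} \left(-5 - 3\right) \left(-3\right)}{-2116} + \frac{2382 - 1315}{-4560} = \frac{- \frac{28}{-4} \left(-5 - 3\right) \left(-3\right)}{-2116} + \frac{2382 - 1315}{-4560} = \left(-28\right) \left(- \frac{1}{4}\right) \left(\left(-8\right) \left(-3\right)\right) \left(- \frac{1}{2116}\right) + \left(2382 - 1315\right) \left(- \frac{1}{4560}\right) = 7 \cdot 24 \left(- \frac{1}{2116}\right) + 1067 \left(- \frac{1}{4560}\right) = 168 \left(- \frac{1}{2116}\right) - \frac{1067}{4560} = - \frac{42}{529} - \frac{1067}{4560} = - \frac{755963}{2412240}$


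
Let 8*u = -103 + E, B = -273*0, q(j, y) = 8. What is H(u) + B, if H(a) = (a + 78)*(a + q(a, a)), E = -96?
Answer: -57375/64 ≈ -896.48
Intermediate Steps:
B = 0
u = -199/8 (u = (-103 - 96)/8 = (⅛)*(-199) = -199/8 ≈ -24.875)
H(a) = (8 + a)*(78 + a) (H(a) = (a + 78)*(a + 8) = (78 + a)*(8 + a) = (8 + a)*(78 + a))
H(u) + B = (624 + (-199/8)² + 86*(-199/8)) + 0 = (624 + 39601/64 - 8557/4) + 0 = -57375/64 + 0 = -57375/64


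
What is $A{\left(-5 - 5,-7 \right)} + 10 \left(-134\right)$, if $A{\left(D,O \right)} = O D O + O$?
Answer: $-1837$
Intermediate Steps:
$A{\left(D,O \right)} = O + D O^{2}$ ($A{\left(D,O \right)} = D O O + O = D O^{2} + O = O + D O^{2}$)
$A{\left(-5 - 5,-7 \right)} + 10 \left(-134\right) = - 7 \left(1 + \left(-5 - 5\right) \left(-7\right)\right) + 10 \left(-134\right) = - 7 \left(1 - -70\right) - 1340 = - 7 \left(1 + 70\right) - 1340 = \left(-7\right) 71 - 1340 = -497 - 1340 = -1837$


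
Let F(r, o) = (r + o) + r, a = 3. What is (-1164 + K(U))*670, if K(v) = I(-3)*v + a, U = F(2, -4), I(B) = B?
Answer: -777870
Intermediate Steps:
F(r, o) = o + 2*r (F(r, o) = (o + r) + r = o + 2*r)
U = 0 (U = -4 + 2*2 = -4 + 4 = 0)
K(v) = 3 - 3*v (K(v) = -3*v + 3 = 3 - 3*v)
(-1164 + K(U))*670 = (-1164 + (3 - 3*0))*670 = (-1164 + (3 + 0))*670 = (-1164 + 3)*670 = -1161*670 = -777870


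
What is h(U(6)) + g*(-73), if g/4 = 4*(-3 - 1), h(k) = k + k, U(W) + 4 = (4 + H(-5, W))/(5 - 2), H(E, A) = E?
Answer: 13990/3 ≈ 4663.3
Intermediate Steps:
U(W) = -13/3 (U(W) = -4 + (4 - 5)/(5 - 2) = -4 - 1/3 = -4 - 1*⅓ = -4 - ⅓ = -13/3)
h(k) = 2*k
g = -64 (g = 4*(4*(-3 - 1)) = 4*(4*(-4)) = 4*(-16) = -64)
h(U(6)) + g*(-73) = 2*(-13/3) - 64*(-73) = -26/3 + 4672 = 13990/3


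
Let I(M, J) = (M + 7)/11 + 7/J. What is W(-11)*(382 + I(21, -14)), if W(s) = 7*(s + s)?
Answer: -59143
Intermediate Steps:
I(M, J) = 7/11 + 7/J + M/11 (I(M, J) = (7 + M)*(1/11) + 7/J = (7/11 + M/11) + 7/J = 7/11 + 7/J + M/11)
W(s) = 14*s (W(s) = 7*(2*s) = 14*s)
W(-11)*(382 + I(21, -14)) = (14*(-11))*(382 + (1/11)*(77 - 14*(7 + 21))/(-14)) = -154*(382 + (1/11)*(-1/14)*(77 - 14*28)) = -154*(382 + (1/11)*(-1/14)*(77 - 392)) = -154*(382 + (1/11)*(-1/14)*(-315)) = -154*(382 + 45/22) = -154*8449/22 = -59143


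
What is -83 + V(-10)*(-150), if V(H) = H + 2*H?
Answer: 4417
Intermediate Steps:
V(H) = 3*H
-83 + V(-10)*(-150) = -83 + (3*(-10))*(-150) = -83 - 30*(-150) = -83 + 4500 = 4417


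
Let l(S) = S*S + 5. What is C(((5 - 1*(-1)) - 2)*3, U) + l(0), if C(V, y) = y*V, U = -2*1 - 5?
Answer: -79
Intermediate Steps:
l(S) = 5 + S² (l(S) = S² + 5 = 5 + S²)
U = -7 (U = -2 - 5 = -7)
C(V, y) = V*y
C(((5 - 1*(-1)) - 2)*3, U) + l(0) = (((5 - 1*(-1)) - 2)*3)*(-7) + (5 + 0²) = (((5 + 1) - 2)*3)*(-7) + (5 + 0) = ((6 - 2)*3)*(-7) + 5 = (4*3)*(-7) + 5 = 12*(-7) + 5 = -84 + 5 = -79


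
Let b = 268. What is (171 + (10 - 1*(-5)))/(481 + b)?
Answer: 186/749 ≈ 0.24833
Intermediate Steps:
(171 + (10 - 1*(-5)))/(481 + b) = (171 + (10 - 1*(-5)))/(481 + 268) = (171 + (10 + 5))/749 = (171 + 15)*(1/749) = 186*(1/749) = 186/749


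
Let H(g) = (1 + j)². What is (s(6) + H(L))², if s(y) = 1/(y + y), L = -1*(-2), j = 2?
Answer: 11881/144 ≈ 82.507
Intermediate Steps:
L = 2
s(y) = 1/(2*y)
H(g) = 9 (H(g) = (1 + 2)² = 3² = 9)
(s(6) + H(L))² = ((½)/6 + 9)² = ((½)*(⅙) + 9)² = (1/12 + 9)² = (109/12)² = 11881/144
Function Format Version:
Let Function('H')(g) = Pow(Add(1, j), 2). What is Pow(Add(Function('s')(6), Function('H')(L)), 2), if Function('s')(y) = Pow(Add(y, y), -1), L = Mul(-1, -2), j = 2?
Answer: Rational(11881, 144) ≈ 82.507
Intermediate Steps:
L = 2
Function('s')(y) = Mul(Rational(1, 2), Pow(y, -1)) (Function('s')(y) = Pow(Mul(2, y), -1) = Mul(Rational(1, 2), Pow(y, -1)))
Function('H')(g) = 9 (Function('H')(g) = Pow(Add(1, 2), 2) = Pow(3, 2) = 9)
Pow(Add(Function('s')(6), Function('H')(L)), 2) = Pow(Add(Mul(Rational(1, 2), Pow(6, -1)), 9), 2) = Pow(Add(Mul(Rational(1, 2), Rational(1, 6)), 9), 2) = Pow(Add(Rational(1, 12), 9), 2) = Pow(Rational(109, 12), 2) = Rational(11881, 144)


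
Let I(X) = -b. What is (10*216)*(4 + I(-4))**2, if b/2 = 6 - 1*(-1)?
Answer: 216000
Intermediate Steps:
b = 14 (b = 2*(6 - 1*(-1)) = 2*(6 + 1) = 2*7 = 14)
I(X) = -14 (I(X) = -1*14 = -14)
(10*216)*(4 + I(-4))**2 = (10*216)*(4 - 14)**2 = 2160*(-10)**2 = 2160*100 = 216000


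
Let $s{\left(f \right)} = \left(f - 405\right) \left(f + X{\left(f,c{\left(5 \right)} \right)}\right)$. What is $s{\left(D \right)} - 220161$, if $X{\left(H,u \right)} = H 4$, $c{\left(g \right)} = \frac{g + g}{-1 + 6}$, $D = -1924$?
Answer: $22184819$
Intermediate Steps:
$c{\left(g \right)} = \frac{2 g}{5}$
$X{\left(H,u \right)} = 4 H$
$s{\left(f \right)} = 5 f \left(-405 + f\right)$ ($s{\left(f \right)} = \left(f - 405\right) \left(f + 4 f\right) = \left(-405 + f\right) 5 f = 5 f \left(-405 + f\right)$)
$s{\left(D \right)} - 220161 = 5 \left(-1924\right) \left(-405 - 1924\right) - 220161 = 5 \left(-1924\right) \left(-2329\right) - 220161 = 22404980 - 220161 = 22184819$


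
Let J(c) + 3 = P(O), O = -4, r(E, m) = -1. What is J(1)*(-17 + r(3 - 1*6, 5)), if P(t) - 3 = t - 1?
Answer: 90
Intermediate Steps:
P(t) = 2 + t (P(t) = 3 + (t - 1) = 3 + (-1 + t) = 2 + t)
J(c) = -5 (J(c) = -3 + (2 - 4) = -3 - 2 = -5)
J(1)*(-17 + r(3 - 1*6, 5)) = -5*(-17 - 1) = -5*(-18) = 90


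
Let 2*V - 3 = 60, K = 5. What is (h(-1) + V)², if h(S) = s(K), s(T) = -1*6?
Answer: 2601/4 ≈ 650.25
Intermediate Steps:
s(T) = -6
V = 63/2 (V = 3/2 + (½)*60 = 3/2 + 30 = 63/2 ≈ 31.500)
h(S) = -6
(h(-1) + V)² = (-6 + 63/2)² = (51/2)² = 2601/4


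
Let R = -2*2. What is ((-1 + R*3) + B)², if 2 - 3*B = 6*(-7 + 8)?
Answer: 1849/9 ≈ 205.44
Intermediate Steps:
B = -4/3 (B = ⅔ - 2*(-7 + 8) = ⅔ - 2 = -4/3 ≈ -1.3333)
R = -4
((-1 + R*3) + B)² = ((-1 - 4*3) - 4/3)² = ((-1 - 12) - 4/3)² = (-13 - 4/3)² = (-43/3)² = 1849/9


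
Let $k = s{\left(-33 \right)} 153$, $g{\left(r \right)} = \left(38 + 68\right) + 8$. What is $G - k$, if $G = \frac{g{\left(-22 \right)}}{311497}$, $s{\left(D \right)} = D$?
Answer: $\frac{1572748467}{311497} \approx 5049.0$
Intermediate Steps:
$g{\left(r \right)} = 114$ ($g{\left(r \right)} = 106 + 8 = 114$)
$G = \frac{114}{311497} \approx 0.00036597$
$k = -5049$ ($k = \left(-33\right) 153 = -5049$)
$G - k = \frac{114}{311497} - -5049 = \frac{114}{311497} + 5049 = \frac{1572748467}{311497}$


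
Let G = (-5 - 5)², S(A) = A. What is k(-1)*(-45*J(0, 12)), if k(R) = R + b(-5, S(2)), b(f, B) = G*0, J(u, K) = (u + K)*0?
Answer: 0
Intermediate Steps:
J(u, K) = 0 (J(u, K) = (K + u)*0 = 0)
G = 100 (G = (-10)² = 100)
b(f, B) = 0 (b(f, B) = 100*0 = 0)
k(R) = R (k(R) = R + 0 = R)
k(-1)*(-45*J(0, 12)) = -(-45)*0 = -1*0 = 0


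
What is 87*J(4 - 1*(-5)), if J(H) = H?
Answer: 783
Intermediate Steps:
87*J(4 - 1*(-5)) = 87*(4 - 1*(-5)) = 87*(4 + 5) = 87*9 = 783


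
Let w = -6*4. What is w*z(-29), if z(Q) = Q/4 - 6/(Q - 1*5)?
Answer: 2886/17 ≈ 169.76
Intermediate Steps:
z(Q) = -6/(-5 + Q) + Q/4 (z(Q) = Q*(1/4) - 6/(Q - 5) = Q/4 - 6/(-5 + Q) = -6/(-5 + Q) + Q/4)
w = -24
w*z(-29) = -6*(-24 + (-29)**2 - 5*(-29))/(-5 - 29) = -6*(-24 + 841 + 145)/(-34) = -6*(-1)*962/34 = -24*(-481/68) = 2886/17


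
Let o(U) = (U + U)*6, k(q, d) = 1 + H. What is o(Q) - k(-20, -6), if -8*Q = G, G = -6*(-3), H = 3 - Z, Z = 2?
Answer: -29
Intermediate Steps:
H = 1 (H = 3 - 1*2 = 3 - 2 = 1)
k(q, d) = 2 (k(q, d) = 1 + 1 = 2)
G = 18
Q = -9/4 (Q = -⅛*18 = -9/4 ≈ -2.2500)
o(U) = 12*U (o(U) = (2*U)*6 = 12*U)
o(Q) - k(-20, -6) = 12*(-9/4) - 1*2 = -27 - 2 = -29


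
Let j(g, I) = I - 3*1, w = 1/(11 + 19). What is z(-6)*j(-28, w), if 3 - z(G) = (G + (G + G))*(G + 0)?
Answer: 623/2 ≈ 311.50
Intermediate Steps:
w = 1/30 ≈ 0.033333
j(g, I) = -3 + I (j(g, I) = I - 3 = -3 + I)
z(G) = 3 - 3*G² (z(G) = 3 - (G + (G + G))*(G + 0) = 3 - (G + 2*G)*G = 3 - 3*G*G = 3 - 3*G²)
z(-6)*j(-28, w) = (3 - 3*(-6)²)*(-3 + 1/30) = (3 - 3*36)*(-89/30) = (3 - 108)*(-89/30) = -105*(-89/30) = 623/2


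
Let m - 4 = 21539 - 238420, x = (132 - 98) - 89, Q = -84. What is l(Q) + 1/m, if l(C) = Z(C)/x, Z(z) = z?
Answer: 18217613/11928235 ≈ 1.5273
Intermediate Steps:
x = -55 (x = 34 - 89 = -55)
m = -216877 (m = 4 + (21539 - 238420) = 4 - 216881 = -216877)
l(C) = -C/55 (l(C) = C/(-55) = C*(-1/55) = -C/55)
l(Q) + 1/m = -1/55*(-84) + 1/(-216877) = 84/55 - 1/216877 = 18217613/11928235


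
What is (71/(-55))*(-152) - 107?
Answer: 4907/55 ≈ 89.218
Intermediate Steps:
(71/(-55))*(-152) - 107 = (71*(-1/55))*(-152) - 107 = -71/55*(-152) - 107 = 10792/55 - 107 = 4907/55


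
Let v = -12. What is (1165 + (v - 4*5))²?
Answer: 1283689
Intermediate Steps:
(1165 + (v - 4*5))² = (1165 + (-12 - 4*5))² = (1165 + (-12 - 20))² = (1165 - 32)² = 1133² = 1283689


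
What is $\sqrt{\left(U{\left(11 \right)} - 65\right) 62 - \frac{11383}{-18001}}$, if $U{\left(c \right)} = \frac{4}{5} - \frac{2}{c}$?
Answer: $\frac{i \sqrt{3912053306451235}}{990055} \approx 63.175 i$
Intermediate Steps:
$U{\left(c \right)} = \frac{4}{5} - \frac{2}{c}$ ($U{\left(c \right)} = 4 \cdot \frac{1}{5} - \frac{2}{c} = \frac{4}{5} - \frac{2}{c}$)
$\sqrt{\left(U{\left(11 \right)} - 65\right) 62 - \frac{11383}{-18001}} = \sqrt{\left(\left(\frac{4}{5} - \frac{2}{11}\right) - 65\right) 62 - \frac{11383}{-18001}} = \sqrt{\left(\left(\frac{4}{5} - \frac{2}{11}\right) - 65\right) 62 - - \frac{11383}{18001}} = \sqrt{\left(\left(\frac{4}{5} - \frac{2}{11}\right) - 65\right) 62 + \frac{11383}{18001}} = \sqrt{\left(\frac{34}{55} - 65\right) 62 + \frac{11383}{18001}} = \sqrt{\left(- \frac{3541}{55}\right) 62 + \frac{11383}{18001}} = \sqrt{- \frac{219542}{55} + \frac{11383}{18001}} = \sqrt{- \frac{3951349477}{990055}} = \frac{i \sqrt{3912053306451235}}{990055}$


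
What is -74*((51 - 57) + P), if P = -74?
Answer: 5920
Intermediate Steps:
-74*((51 - 57) + P) = -74*((51 - 57) - 74) = -74*(-6 - 74) = -74*(-80) = 5920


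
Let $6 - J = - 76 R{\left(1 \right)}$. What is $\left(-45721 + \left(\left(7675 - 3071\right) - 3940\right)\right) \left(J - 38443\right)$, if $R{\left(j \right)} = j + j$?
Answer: $1725007245$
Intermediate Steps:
$R{\left(j \right)} = 2 j$
$J = 158$ ($J = 6 - - 76 \cdot 2 \cdot 1 = 6 - \left(-76\right) 2 = 6 - -152 = 6 + 152 = 158$)
$\left(-45721 + \left(\left(7675 - 3071\right) - 3940\right)\right) \left(J - 38443\right) = \left(-45721 + \left(\left(7675 - 3071\right) - 3940\right)\right) \left(158 - 38443\right) = \left(-45721 + \left(4604 - 3940\right)\right) \left(-38285\right) = \left(-45721 + 664\right) \left(-38285\right) = \left(-45057\right) \left(-38285\right) = 1725007245$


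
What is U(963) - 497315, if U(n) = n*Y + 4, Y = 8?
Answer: -489607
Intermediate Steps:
U(n) = 4 + 8*n (U(n) = n*8 + 4 = 8*n + 4 = 4 + 8*n)
U(963) - 497315 = (4 + 8*963) - 497315 = (4 + 7704) - 497315 = 7708 - 497315 = -489607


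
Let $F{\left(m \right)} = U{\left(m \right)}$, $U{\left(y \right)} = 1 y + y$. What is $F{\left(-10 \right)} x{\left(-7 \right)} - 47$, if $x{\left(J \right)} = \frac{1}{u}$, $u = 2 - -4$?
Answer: $- \frac{151}{3} \approx -50.333$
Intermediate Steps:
$u = 6$ ($u = 2 + 4 = 6$)
$U{\left(y \right)} = 2 y$ ($U{\left(y \right)} = y + y = 2 y$)
$F{\left(m \right)} = 2 m$
$x{\left(J \right)} = \frac{1}{6}$
$F{\left(-10 \right)} x{\left(-7 \right)} - 47 = 2 \left(-10\right) \frac{1}{6} - 47 = \left(-20\right) \frac{1}{6} - 47 = - \frac{10}{3} - 47 = - \frac{151}{3}$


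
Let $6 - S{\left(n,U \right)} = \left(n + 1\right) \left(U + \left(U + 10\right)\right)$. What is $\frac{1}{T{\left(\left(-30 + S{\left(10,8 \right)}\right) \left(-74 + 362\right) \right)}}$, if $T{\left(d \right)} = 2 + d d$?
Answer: $\frac{1}{7970918402} \approx 1.2546 \cdot 10^{-10}$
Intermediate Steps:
$S{\left(n,U \right)} = 6 - \left(1 + n\right) \left(10 + 2 U\right)$ ($S{\left(n,U \right)} = 6 - \left(n + 1\right) \left(U + \left(U + 10\right)\right) = 6 - \left(1 + n\right) \left(U + \left(10 + U\right)\right) = 6 - \left(1 + n\right) \left(10 + 2 U\right)$)
$T{\left(d \right)} = 2 + d^{2}$
$\frac{1}{T{\left(\left(-30 + S{\left(10,8 \right)}\right) \left(-74 + 362\right) \right)}} = \frac{1}{2 + \left(\left(-30 - \left(120 + 160\right)\right) \left(-74 + 362\right)\right)^{2}} = \frac{1}{2 + \left(\left(-30 - 280\right) 288\right)^{2}} = \frac{1}{2 + \left(\left(-310\right) 288\right)^{2}} = \frac{1}{2 + \left(-89280\right)^{2}} = \frac{1}{2 + 7970918400} = \frac{1}{7970918402}$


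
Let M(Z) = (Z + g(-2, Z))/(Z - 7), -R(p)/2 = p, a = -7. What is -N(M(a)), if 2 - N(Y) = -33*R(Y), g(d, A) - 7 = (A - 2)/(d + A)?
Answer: -47/7 ≈ -6.7143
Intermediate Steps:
R(p) = -2*p
g(d, A) = 7 + (-2 + A)/(A + d) (g(d, A) = 7 + (A - 2)/(d + A) = 7 + (-2 + A)/(A + d))
M(Z) = (Z + (-16 + 8*Z)/(-2 + Z))/(-7 + Z) (M(Z) = (Z + (-2 + 7*(-2) + 8*Z)/(Z - 2))/(Z - 7) = (Z + (-2 - 14 + 8*Z)/(-2 + Z))/(-7 + Z) = (Z + (-16 + 8*Z)/(-2 + Z))/(-7 + Z))
N(Y) = 2 - 66*Y (N(Y) = 2 - (-33)*(-2*Y) = 2 - 66*Y)
-N(M(a)) = -(2 - 66*(8 - 7)/(-7 - 7)) = -(2 - 66/(-14)) = -(2 - (-33)/7) = -(2 - 66*(-1/14)) = -(2 + 33/7) = -1*47/7 = -47/7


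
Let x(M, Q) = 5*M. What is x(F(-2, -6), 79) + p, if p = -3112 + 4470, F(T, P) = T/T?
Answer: 1363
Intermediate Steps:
F(T, P) = 1
p = 1358
x(F(-2, -6), 79) + p = 5*1 + 1358 = 5 + 1358 = 1363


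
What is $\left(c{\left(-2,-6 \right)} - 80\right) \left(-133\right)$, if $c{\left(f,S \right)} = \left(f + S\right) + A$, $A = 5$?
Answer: $11039$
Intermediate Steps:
$c{\left(f,S \right)} = 5 + S + f$ ($c{\left(f,S \right)} = \left(f + S\right) + 5 = \left(S + f\right) + 5 = 5 + S + f$)
$\left(c{\left(-2,-6 \right)} - 80\right) \left(-133\right) = \left(\left(5 - 6 - 2\right) - 80\right) \left(-133\right) = \left(-3 - 80\right) \left(-133\right) = \left(-83\right) \left(-133\right) = 11039$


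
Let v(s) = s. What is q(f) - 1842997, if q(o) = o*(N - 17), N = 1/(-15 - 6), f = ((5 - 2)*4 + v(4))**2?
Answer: -38794585/21 ≈ -1.8474e+6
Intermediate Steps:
f = 256 (f = ((5 - 2)*4 + 4)**2 = (3*4 + 4)**2 = (12 + 4)**2 = 16**2 = 256)
N = -1/21 (N = 1/(-21) = -1/21 ≈ -0.047619)
q(o) = -358*o/21 (q(o) = o*(-1/21 - 17) = o*(-358/21) = -358*o/21)
q(f) - 1842997 = -358/21*256 - 1842997 = -91648/21 - 1842997 = -38794585/21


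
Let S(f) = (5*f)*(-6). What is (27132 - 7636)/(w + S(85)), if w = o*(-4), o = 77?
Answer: -9748/1429 ≈ -6.8216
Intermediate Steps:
w = -308 (w = 77*(-4) = -308)
S(f) = -30*f
(27132 - 7636)/(w + S(85)) = (27132 - 7636)/(-308 - 30*85) = 19496/(-308 - 2550) = 19496/(-2858) = 19496*(-1/2858) = -9748/1429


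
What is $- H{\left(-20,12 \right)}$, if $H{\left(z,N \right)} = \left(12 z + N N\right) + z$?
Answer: $116$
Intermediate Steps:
$H{\left(z,N \right)} = N^{2} + 13 z$ ($H{\left(z,N \right)} = \left(12 z + N^{2}\right) + z = \left(N^{2} + 12 z\right) + z = N^{2} + 13 z$)
$- H{\left(-20,12 \right)} = - (12^{2} + 13 \left(-20\right)) = - (144 - 260) = \left(-1\right) \left(-116\right) = 116$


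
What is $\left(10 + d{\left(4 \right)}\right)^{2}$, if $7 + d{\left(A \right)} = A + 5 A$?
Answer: $729$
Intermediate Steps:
$d{\left(A \right)} = -7 + 6 A$ ($d{\left(A \right)} = -7 + \left(A + 5 A\right) = -7 + 6 A$)
$\left(10 + d{\left(4 \right)}\right)^{2} = \left(10 + \left(-7 + 6 \cdot 4\right)\right)^{2} = \left(10 + \left(-7 + 24\right)\right)^{2} = \left(10 + 17\right)^{2} = 27^{2} = 729$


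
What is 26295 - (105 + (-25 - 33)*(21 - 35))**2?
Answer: -814594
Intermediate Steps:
26295 - (105 + (-25 - 33)*(21 - 35))**2 = 26295 - (105 - 58*(-14))**2 = 26295 - (105 + 812)**2 = 26295 - 1*917**2 = 26295 - 1*840889 = 26295 - 840889 = -814594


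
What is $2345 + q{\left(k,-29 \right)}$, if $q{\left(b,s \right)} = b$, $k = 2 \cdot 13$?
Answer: $2371$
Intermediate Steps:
$k = 26$
$2345 + q{\left(k,-29 \right)} = 2345 + 26 = 2371$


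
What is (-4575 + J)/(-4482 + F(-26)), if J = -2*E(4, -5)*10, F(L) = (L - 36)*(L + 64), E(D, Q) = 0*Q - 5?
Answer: 4475/6838 ≈ 0.65443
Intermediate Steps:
E(D, Q) = -5 (E(D, Q) = 0 - 5 = -5)
F(L) = (-36 + L)*(64 + L)
J = 100 (J = -2*(-5)*10 = 10*10 = 100)
(-4575 + J)/(-4482 + F(-26)) = (-4575 + 100)/(-4482 + (-2304 + (-26)² + 28*(-26))) = -4475/(-4482 + (-2304 + 676 - 728)) = -4475/(-4482 - 2356) = -4475/(-6838) = -4475*(-1/6838) = 4475/6838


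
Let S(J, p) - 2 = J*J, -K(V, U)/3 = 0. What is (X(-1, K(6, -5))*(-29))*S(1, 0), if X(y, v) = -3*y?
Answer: -261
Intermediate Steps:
K(V, U) = 0 (K(V, U) = -3*0 = 0)
S(J, p) = 2 + J² (S(J, p) = 2 + J*J = 2 + J²)
(X(-1, K(6, -5))*(-29))*S(1, 0) = (-3*(-1)*(-29))*(2 + 1²) = (3*(-29))*(2 + 1) = -87*3 = -261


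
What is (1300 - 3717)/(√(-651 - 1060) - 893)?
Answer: 2158381/799160 + 2417*I*√1711/799160 ≈ 2.7008 + 0.1251*I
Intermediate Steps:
(1300 - 3717)/(√(-651 - 1060) - 893) = -2417/(√(-1711) - 893) = -2417/(I*√1711 - 893) = -2417/(-893 + I*√1711)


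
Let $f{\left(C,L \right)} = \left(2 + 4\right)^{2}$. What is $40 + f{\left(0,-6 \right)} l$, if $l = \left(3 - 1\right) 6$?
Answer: $472$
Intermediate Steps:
$l = 12$ ($l = 2 \cdot 6 = 12$)
$f{\left(C,L \right)} = 36$ ($f{\left(C,L \right)} = 6^{2} = 36$)
$40 + f{\left(0,-6 \right)} l = 40 + 36 \cdot 12 = 40 + 432 = 472$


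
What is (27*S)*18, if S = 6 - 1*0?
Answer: 2916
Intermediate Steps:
S = 6 (S = 6 + 0 = 6)
(27*S)*18 = (27*6)*18 = 162*18 = 2916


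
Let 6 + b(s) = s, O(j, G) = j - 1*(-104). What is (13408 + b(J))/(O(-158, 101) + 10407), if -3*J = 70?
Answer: 1384/1071 ≈ 1.2922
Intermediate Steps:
J = -70/3 (J = -1/3*70 = -70/3 ≈ -23.333)
O(j, G) = 104 + j (O(j, G) = j + 104 = 104 + j)
b(s) = -6 + s
(13408 + b(J))/(O(-158, 101) + 10407) = (13408 + (-6 - 70/3))/((104 - 158) + 10407) = (13408 - 88/3)/(-54 + 10407) = (40136/3)/10353 = (40136/3)*(1/10353) = 1384/1071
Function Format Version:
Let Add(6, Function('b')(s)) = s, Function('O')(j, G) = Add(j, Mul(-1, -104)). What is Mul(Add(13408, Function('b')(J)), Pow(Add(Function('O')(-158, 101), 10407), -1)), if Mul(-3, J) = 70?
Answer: Rational(1384, 1071) ≈ 1.2922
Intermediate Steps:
J = Rational(-70, 3) (J = Mul(Rational(-1, 3), 70) = Rational(-70, 3) ≈ -23.333)
Function('O')(j, G) = Add(104, j) (Function('O')(j, G) = Add(j, 104) = Add(104, j))
Function('b')(s) = Add(-6, s)
Mul(Add(13408, Function('b')(J)), Pow(Add(Function('O')(-158, 101), 10407), -1)) = Mul(Add(13408, Add(-6, Rational(-70, 3))), Pow(Add(Add(104, -158), 10407), -1)) = Mul(Add(13408, Rational(-88, 3)), Pow(Add(-54, 10407), -1)) = Mul(Rational(40136, 3), Pow(10353, -1)) = Mul(Rational(40136, 3), Rational(1, 10353)) = Rational(1384, 1071)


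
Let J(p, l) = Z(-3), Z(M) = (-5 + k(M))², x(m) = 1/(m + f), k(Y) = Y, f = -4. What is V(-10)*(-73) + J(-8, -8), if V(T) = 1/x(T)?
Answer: 1086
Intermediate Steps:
x(m) = 1/(-4 + m) (x(m) = 1/(m - 4) = 1/(-4 + m))
Z(M) = (-5 + M)²
J(p, l) = 64 (J(p, l) = (-5 - 3)² = (-8)² = 64)
V(T) = -4 + T (V(T) = 1/(1/(-4 + T)) = -4 + T)
V(-10)*(-73) + J(-8, -8) = (-4 - 10)*(-73) + 64 = -14*(-73) + 64 = 1022 + 64 = 1086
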